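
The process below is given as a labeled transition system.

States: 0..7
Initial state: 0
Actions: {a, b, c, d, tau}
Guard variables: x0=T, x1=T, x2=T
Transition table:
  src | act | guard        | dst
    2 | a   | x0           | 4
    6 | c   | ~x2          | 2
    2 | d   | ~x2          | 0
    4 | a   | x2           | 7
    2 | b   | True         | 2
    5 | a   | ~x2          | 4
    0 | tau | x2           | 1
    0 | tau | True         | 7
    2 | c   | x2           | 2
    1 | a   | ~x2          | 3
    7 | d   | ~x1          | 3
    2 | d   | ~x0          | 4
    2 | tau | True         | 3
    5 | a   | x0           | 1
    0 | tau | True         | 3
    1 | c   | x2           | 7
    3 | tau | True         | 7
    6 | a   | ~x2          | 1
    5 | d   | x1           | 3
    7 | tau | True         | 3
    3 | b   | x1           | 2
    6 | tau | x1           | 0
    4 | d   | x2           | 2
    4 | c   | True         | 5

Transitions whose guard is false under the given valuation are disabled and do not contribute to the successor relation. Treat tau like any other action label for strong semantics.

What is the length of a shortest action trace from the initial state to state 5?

BFS to 5:
  Layer 0: {0}
  Layer 1: {1,3,7}
  Layer 2: {2}
  Layer 3: {4}
  Layer 4: {5}
depth(5)=4, e.g. tau·b·a·c

Answer: 4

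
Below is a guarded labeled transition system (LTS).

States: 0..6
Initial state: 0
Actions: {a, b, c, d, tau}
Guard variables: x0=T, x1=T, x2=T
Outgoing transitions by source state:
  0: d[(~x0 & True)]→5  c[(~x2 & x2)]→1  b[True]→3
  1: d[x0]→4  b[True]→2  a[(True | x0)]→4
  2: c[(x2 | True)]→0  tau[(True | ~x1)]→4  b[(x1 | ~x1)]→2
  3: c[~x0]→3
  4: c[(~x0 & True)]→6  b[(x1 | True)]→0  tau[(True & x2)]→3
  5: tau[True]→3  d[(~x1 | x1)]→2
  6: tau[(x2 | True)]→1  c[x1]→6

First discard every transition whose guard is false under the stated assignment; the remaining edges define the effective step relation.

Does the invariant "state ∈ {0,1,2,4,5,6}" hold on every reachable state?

Inv-set: {0,1,2,4,5,6}
Reachable = {0,3}
  0: ✓
  3: ✗ unsafe
reach 3 via b — violates

Answer: INVARIANT VIOLATED at state 3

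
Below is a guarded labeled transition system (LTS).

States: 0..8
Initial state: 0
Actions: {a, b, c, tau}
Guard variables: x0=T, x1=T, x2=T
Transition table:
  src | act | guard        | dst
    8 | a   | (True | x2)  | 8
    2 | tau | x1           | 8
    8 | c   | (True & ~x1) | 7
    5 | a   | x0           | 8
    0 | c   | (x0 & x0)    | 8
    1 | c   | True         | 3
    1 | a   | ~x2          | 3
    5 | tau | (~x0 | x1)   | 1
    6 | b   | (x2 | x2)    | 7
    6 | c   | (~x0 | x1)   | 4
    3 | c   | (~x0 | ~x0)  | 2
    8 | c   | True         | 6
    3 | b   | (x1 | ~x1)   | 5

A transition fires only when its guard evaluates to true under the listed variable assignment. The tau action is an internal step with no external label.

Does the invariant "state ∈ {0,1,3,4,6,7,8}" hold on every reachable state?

Answer: INVARIANT HOLDS

Trace:
Safe = {0,1,3,4,6,7,8}
Reachable = {0,4,6,7,8}
  0: safe
  4: safe
  6: safe
  7: safe
  8: safe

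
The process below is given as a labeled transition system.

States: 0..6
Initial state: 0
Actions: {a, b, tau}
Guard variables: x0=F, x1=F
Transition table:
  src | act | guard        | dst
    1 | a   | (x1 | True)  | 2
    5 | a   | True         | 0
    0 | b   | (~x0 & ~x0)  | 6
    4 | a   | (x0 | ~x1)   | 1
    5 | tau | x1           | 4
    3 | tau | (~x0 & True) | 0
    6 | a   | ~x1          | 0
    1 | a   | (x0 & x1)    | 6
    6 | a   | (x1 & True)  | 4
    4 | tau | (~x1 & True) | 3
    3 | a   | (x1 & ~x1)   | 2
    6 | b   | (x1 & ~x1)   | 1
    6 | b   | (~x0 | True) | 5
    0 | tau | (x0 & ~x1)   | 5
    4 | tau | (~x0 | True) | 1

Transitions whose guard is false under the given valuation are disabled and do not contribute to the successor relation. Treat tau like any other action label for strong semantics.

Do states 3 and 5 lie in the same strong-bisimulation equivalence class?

Refine partition for ~:
  π0 = {{0,1,2,3,4,5,6}}
  π1 = {{0},{1,5},{2},{3},{4},{6}}
  π2 = {{0},{1},{2},{3},{4},{5},{6}}
stable after 3 split(s): 7 block(s)
class of 3: {3}; class of 5: {5}

Answer: NOT BISIMILAR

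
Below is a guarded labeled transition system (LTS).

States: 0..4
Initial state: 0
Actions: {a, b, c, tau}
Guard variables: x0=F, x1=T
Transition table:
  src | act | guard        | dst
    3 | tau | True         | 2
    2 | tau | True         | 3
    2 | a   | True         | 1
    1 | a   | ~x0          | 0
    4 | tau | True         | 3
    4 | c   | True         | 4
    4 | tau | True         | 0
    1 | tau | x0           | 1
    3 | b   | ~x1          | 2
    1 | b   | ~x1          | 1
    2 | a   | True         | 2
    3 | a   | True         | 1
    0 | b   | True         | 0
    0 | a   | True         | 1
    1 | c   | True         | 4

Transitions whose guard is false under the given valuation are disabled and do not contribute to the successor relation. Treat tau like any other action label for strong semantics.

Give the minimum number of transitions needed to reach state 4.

Answer: 2

Working:
Layered search for 4:
  L0 = {0}
  L1 = {1}
  L2 = {4}
first hit 4 at d=2 via a·c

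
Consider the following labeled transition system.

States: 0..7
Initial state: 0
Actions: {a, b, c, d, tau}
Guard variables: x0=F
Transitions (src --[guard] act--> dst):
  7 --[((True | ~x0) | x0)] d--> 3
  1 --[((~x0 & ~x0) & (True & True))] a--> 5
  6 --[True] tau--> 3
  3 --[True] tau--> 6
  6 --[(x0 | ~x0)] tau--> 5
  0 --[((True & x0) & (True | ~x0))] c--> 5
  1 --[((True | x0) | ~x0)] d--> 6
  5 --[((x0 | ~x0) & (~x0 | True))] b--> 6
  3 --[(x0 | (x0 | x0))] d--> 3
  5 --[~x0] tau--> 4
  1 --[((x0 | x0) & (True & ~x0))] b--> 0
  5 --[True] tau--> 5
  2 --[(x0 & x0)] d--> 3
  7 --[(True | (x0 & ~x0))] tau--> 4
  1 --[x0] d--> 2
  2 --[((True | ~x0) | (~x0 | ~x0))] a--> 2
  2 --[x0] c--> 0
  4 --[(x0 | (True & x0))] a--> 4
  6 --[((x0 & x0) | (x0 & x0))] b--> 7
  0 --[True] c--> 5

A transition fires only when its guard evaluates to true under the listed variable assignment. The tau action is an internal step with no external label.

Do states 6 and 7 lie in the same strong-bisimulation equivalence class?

Compute ~ classes (split until stable):
  round 0: {{0,1,2,3,4,5,6,7}}
  round 1: {{0},{1},{2},{3,6},{4},{5},{7}}
  round 2: {{0},{1},{2},{3},{4},{5},{6},{7}}
Fixed point at round 3; 8 class(es).
class of 6: {6}; class of 7: {7}

Answer: NOT BISIMILAR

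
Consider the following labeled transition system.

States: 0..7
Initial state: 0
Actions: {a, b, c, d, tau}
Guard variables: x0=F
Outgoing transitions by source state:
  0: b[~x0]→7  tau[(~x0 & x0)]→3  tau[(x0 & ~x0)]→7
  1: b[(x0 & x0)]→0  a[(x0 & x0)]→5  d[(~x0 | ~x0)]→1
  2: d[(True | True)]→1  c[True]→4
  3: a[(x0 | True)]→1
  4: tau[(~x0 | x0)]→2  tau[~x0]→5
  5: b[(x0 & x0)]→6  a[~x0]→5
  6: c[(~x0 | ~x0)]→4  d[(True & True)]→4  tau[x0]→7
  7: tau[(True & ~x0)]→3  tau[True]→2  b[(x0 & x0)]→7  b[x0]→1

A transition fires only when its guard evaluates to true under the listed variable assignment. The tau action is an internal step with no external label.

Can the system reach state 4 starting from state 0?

Guard filter leaves 12 enabled edge(s).
depth 0: {0}
depth 1: {7}  total {0,7}
depth 2: {2,3}  total {0,2,3,7}
depth 3: {1,4}  total {0,1,2,3,4,7}
depth 4: {5}  total {0,1,2,3,4,5,7}
Reach set: {0,1,2,3,4,5,7}
Path to 4: b·tau·c

Answer: REACHABLE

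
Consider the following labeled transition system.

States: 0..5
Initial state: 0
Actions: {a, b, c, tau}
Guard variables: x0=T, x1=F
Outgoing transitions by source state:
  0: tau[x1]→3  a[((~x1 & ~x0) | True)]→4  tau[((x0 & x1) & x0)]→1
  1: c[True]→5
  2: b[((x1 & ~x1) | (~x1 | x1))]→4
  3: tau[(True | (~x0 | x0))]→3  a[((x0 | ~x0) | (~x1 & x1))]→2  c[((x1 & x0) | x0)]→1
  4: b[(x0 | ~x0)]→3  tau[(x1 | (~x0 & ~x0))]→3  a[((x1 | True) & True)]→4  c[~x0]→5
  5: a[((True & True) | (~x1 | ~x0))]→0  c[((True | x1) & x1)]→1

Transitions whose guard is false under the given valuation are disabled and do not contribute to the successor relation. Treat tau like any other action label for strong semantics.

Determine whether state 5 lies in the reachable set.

After dropping false guards: 9 live edges.
depth 0: {0}
depth 1: {4}  cumulative {0,4}
depth 2: {3}  cumulative {0,3,4}
depth 3: {1,2}  cumulative {0,1,2,3,4}
depth 4: {5}  cumulative {0,1,2,3,4,5}
Reachable = {0,1,2,3,4,5}
witness 5: a·b·c·c

Answer: REACHABLE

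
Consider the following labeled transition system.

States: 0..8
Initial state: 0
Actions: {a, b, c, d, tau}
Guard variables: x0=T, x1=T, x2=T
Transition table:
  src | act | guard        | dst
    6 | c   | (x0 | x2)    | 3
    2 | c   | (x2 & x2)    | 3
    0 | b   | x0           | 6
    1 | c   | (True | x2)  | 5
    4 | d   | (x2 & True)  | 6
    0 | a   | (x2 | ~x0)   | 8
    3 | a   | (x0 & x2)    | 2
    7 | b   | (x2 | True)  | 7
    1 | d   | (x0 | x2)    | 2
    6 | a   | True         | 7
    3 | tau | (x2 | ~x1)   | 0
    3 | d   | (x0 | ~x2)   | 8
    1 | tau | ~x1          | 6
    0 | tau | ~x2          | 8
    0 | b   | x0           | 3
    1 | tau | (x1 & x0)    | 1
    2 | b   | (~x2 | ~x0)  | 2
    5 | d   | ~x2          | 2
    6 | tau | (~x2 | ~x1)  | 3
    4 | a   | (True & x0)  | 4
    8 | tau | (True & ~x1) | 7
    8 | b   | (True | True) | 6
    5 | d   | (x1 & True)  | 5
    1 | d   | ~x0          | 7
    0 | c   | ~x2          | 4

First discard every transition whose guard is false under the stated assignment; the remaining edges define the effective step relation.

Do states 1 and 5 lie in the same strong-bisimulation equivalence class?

Compute ~ classes (split until stable):
  P[0] = {{0,1,2,3,4,5,6,7,8}}
  P[1] = {{0},{1},{2},{3},{4},{5},{6},{7,8}}
  P[2] = {{0},{1},{2},{3},{4},{5},{6},{7},{8}}
9 equivalence class(es) (converged in 3)
1∈{1}, 5∈{5}

Answer: NOT BISIMILAR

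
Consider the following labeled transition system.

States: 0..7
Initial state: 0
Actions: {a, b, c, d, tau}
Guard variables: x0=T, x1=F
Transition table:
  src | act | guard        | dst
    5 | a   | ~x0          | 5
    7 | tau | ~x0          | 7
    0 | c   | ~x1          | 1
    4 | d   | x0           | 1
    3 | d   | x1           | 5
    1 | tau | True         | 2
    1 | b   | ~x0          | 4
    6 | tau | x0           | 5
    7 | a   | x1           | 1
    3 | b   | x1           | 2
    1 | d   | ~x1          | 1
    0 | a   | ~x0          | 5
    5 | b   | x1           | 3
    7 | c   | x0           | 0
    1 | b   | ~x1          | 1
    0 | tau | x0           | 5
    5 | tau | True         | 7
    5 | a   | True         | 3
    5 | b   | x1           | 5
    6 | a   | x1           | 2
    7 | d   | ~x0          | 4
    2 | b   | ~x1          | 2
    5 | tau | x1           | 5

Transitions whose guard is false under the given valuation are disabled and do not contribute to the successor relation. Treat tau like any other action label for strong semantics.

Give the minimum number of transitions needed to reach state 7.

Answer: 2

Analysis:
Layered search for 7:
  L0 = {0}
  L1 = {1,5}
  L2 = {2,3,7}
depth(7)=2, e.g. tau·tau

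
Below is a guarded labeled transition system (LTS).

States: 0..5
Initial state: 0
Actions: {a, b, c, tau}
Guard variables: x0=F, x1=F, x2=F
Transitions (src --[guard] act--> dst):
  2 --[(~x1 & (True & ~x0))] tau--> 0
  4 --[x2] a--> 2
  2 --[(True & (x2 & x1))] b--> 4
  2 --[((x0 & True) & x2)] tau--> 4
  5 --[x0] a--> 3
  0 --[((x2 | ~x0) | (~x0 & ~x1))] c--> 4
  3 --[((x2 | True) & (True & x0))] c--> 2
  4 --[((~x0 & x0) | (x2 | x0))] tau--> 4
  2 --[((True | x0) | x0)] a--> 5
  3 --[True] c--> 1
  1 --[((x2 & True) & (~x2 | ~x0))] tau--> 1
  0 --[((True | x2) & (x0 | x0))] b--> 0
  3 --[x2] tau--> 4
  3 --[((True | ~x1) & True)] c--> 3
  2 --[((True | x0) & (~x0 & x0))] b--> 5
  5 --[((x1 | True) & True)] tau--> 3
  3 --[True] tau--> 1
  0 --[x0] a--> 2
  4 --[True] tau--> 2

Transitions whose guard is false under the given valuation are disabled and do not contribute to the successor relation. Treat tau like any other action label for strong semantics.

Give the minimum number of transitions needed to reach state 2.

Breadth-first toward 2:
  L0 = {0}
  L1 = {4}
  L2 = {2}
2 enters at depth 2; path c·tau

Answer: 2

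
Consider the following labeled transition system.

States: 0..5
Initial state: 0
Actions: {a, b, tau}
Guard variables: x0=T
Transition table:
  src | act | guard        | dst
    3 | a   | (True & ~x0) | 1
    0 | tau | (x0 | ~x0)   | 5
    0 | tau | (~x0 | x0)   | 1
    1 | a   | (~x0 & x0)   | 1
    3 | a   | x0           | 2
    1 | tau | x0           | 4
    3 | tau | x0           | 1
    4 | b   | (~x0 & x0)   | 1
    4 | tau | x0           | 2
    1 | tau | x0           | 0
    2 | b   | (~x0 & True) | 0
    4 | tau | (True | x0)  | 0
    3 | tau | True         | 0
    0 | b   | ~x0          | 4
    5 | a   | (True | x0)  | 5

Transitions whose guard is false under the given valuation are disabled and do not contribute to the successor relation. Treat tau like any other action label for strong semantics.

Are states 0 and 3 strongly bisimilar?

Answer: NOT BISIMILAR

Analysis:
Bisimulation quotient by refinement:
  round 0: {{0,1,2,3,4,5}}
  round 1: {{0,1,4},{2},{3},{5}}
  round 2: {{0},{1},{2},{3},{4},{5}}
6 equivalence class(es) (converged in 3)
[0]={0}  [3]={3}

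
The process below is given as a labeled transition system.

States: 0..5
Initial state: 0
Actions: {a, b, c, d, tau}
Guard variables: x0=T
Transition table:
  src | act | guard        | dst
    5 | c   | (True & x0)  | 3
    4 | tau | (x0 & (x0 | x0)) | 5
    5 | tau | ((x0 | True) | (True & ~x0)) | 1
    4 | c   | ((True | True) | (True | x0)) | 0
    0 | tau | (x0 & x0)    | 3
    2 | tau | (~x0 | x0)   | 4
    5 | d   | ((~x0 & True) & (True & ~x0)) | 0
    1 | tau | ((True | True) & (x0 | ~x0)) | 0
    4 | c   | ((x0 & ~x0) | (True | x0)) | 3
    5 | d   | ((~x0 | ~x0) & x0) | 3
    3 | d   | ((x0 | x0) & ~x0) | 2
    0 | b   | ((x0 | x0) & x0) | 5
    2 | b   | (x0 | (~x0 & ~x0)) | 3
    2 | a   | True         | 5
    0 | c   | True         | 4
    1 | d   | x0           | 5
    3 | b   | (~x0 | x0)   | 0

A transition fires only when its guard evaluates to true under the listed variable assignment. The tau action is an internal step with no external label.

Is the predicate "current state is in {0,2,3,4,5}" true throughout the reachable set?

Answer: INVARIANT VIOLATED at state 1

Working:
Safe = {0,2,3,4,5}
Reachable = {0,1,3,4,5}
  0: ok
  1: ✗ unsafe
  3: ok
  4: ok
  5: ok
reach 1 via b·tau — violates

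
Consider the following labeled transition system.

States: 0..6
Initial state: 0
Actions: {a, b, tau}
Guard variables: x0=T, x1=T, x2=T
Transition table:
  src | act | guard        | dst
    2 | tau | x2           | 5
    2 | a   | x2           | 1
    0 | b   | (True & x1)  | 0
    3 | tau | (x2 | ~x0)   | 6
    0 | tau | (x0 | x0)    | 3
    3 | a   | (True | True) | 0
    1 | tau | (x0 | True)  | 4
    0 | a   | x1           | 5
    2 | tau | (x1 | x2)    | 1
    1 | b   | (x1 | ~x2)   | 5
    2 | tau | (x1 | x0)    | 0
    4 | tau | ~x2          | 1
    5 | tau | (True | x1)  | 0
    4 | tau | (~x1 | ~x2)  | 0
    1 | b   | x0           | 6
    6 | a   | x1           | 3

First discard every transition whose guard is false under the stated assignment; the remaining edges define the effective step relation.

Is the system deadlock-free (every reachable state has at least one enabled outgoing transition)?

R = {0,3,5,6}
  0: a→5  b→0  tau→3  [3 out]
  3: a→0  tau→6  [2 out]
  5: tau→0  [1 out]
  6: a→3  [1 out]

Answer: DEADLOCK-FREE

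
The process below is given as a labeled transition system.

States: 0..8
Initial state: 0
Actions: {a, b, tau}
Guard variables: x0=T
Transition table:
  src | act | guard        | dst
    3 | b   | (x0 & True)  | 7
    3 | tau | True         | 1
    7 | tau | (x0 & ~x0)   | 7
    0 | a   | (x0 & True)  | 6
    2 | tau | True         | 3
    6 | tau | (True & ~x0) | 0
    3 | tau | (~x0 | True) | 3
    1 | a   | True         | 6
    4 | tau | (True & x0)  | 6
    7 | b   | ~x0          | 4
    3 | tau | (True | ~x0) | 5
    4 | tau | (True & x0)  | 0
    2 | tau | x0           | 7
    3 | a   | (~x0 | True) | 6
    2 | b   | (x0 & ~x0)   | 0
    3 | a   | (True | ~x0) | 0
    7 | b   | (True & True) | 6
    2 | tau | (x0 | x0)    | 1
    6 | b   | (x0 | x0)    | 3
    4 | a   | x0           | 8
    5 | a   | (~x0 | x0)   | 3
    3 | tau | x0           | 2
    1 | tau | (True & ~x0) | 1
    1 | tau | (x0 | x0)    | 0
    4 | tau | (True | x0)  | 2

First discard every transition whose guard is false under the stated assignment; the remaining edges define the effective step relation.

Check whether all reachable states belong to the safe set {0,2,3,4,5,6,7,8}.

Answer: INVARIANT VIOLATED at state 1

Working:
Allowed set {0,2,3,4,5,6,7,8}
R = {0,1,2,3,5,6,7}
  0: ok
  1: outside
  2: ok
  3: ok
  5: ok
  6: ok
  7: ok
reach 1 via a·b·tau — violates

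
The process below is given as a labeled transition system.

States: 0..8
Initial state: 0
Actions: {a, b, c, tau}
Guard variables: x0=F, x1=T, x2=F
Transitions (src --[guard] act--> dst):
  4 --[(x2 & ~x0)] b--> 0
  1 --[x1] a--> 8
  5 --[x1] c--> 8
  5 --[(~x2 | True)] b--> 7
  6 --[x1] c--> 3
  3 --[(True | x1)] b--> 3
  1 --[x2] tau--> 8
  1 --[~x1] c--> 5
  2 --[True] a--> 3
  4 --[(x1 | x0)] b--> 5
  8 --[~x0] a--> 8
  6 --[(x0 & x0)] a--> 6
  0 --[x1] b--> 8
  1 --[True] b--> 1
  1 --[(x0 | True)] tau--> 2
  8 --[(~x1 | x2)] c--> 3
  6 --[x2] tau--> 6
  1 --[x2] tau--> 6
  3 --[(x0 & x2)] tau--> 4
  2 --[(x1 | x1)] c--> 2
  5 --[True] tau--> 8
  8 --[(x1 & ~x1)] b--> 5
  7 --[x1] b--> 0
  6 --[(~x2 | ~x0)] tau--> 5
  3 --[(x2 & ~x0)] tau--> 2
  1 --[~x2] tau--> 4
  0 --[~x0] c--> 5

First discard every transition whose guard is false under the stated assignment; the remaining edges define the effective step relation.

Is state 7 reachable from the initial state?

Answer: REACHABLE

Trace:
Guard filter leaves 17 enabled edge(s).
Layer 0: {0}
Layer 1: {5,8}  now seen {0,5,8}
Layer 2: {7}  now seen {0,5,7,8}
Reachable = {0,5,7,8}
Path to 7: c·b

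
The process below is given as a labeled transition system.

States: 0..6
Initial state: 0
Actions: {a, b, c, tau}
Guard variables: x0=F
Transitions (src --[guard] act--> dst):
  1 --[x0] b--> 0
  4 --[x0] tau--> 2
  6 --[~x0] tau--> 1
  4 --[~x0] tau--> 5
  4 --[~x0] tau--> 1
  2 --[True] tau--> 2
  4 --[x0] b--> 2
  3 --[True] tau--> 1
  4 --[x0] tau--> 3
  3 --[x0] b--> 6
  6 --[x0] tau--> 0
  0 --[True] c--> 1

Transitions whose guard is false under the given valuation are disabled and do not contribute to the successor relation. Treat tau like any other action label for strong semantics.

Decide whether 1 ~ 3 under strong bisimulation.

Compute ~ classes (split until stable):
  round 0: {{0,1,2,3,4,5,6}}
  round 1: {{0},{1,5},{2,3,4,6}}
  round 2: {{0},{1,5},{2},{3,4,6}}
Fixed point at round 3; 4 class(es).
[1]={1,5}  [3]={3,4,6}

Answer: NOT BISIMILAR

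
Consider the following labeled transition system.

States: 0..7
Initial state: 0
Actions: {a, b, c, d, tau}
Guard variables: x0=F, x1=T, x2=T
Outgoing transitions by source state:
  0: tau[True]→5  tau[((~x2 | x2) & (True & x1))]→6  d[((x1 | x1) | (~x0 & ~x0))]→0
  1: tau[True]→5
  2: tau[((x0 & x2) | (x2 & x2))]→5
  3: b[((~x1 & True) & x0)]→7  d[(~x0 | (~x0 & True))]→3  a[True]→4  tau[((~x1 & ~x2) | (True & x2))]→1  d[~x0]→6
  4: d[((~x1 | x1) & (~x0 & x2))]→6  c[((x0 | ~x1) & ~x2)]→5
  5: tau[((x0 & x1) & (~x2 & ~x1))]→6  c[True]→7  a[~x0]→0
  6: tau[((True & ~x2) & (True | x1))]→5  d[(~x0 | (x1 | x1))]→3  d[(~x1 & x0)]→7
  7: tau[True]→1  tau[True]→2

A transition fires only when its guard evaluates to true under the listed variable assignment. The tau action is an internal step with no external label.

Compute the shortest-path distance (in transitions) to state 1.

Layered search for 1:
  L0 = {0}
  L1 = {5,6}
  L2 = {3,7}
  L3 = {1,2,4}
first hit 1 at d=3 via tau·c·tau

Answer: 3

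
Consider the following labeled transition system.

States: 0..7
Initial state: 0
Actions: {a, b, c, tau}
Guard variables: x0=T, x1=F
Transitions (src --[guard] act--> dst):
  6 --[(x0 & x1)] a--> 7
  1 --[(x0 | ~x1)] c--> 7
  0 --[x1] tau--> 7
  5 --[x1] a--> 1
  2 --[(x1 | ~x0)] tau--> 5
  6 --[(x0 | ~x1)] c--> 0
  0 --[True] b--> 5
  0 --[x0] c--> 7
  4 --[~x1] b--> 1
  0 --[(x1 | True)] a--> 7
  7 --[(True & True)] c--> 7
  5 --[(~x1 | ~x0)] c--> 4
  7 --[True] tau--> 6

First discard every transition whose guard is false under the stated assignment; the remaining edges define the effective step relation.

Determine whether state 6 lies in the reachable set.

Guard filter leaves 9 enabled edge(s).
Layer 0: {0}
Layer 1: {5,7}  total {0,5,7}
Layer 2: {4,6}  total {0,4,5,6,7}
Layer 3: {1}  total {0,1,4,5,6,7}
R = {0,1,4,5,6,7}
Path to 6: c·tau

Answer: REACHABLE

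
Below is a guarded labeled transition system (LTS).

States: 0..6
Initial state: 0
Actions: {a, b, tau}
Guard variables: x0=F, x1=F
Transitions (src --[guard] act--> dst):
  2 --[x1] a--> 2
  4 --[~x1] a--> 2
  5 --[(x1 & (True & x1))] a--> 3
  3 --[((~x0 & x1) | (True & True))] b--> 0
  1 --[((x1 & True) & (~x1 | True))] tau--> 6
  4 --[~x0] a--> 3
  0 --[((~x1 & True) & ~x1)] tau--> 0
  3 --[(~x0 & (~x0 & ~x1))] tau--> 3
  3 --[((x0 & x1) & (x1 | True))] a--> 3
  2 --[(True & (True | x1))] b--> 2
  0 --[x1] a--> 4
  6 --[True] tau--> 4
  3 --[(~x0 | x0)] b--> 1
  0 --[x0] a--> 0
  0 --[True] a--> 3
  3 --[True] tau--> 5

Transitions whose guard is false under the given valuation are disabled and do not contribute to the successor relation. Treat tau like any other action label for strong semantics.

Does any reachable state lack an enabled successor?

Answer: DEADLOCK at state 1

Working:
Reach set: {0,1,3,5}
  0: a→3  tau→0  [deg 2]
  1: ∅  [deadlock]
  3: b→0  b→1  tau→3  tau→5  [deg 4]
  5: ∅  [deadlock]
trace reaching 1: a·b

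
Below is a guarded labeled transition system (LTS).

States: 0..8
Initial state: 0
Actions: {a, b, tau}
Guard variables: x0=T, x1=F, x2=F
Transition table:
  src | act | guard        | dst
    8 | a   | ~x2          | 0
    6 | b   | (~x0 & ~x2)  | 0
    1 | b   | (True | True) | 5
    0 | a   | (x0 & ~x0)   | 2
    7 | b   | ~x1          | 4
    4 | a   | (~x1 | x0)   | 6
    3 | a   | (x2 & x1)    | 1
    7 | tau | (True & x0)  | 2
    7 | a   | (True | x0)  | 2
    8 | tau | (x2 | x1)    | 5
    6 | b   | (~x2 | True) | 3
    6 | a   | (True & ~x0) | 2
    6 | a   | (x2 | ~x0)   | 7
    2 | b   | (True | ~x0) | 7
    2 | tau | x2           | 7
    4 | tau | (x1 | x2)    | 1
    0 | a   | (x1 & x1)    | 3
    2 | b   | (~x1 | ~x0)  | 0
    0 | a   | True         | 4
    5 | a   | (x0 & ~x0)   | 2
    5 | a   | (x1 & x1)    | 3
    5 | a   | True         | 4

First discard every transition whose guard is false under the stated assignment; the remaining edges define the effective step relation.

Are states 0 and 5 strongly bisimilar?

Compute ~ classes (split until stable):
  round 0: {{0,1,2,3,4,5,6,7,8}}
  round 1: {{0,4,5,8},{1,2,6},{3},{7}}
  round 2: {{0,5,8},{1},{2},{3},{4},{6},{7}}
  round 3: {{0,5},{1},{2},{3},{4},{6},{7},{8}}
stable after 4 split(s): 8 block(s)
[0]={0,5}  [5]={0,5}

Answer: BISIMILAR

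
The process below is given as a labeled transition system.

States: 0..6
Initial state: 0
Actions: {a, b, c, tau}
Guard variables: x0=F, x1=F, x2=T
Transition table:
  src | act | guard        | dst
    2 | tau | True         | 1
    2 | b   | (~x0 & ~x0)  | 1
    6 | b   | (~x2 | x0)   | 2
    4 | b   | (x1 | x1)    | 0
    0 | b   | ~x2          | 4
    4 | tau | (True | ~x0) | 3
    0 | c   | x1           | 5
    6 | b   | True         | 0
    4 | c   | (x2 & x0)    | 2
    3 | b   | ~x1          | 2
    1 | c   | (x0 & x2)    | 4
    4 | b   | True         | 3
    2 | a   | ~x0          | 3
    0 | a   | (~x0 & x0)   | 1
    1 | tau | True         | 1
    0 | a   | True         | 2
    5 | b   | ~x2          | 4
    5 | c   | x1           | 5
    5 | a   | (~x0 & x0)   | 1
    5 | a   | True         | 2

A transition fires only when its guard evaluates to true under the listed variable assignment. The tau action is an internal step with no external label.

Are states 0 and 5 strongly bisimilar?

Bisimulation quotient by refinement:
  P[0] = {{0,1,2,3,4,5,6}}
  P[1] = {{0,5},{1},{2},{3,6},{4}}
  P[2] = {{0,5},{1},{2},{3},{4},{6}}
6 equivalence class(es) (converged in 3)
[0]={0,5}  [5]={0,5}

Answer: BISIMILAR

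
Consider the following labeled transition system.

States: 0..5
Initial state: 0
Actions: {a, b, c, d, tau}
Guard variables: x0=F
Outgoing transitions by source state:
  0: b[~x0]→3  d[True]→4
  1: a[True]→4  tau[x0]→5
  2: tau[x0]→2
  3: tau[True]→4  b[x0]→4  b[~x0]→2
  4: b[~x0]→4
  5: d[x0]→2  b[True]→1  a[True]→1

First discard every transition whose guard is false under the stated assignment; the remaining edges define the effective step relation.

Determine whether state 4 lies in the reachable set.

Guard filter leaves 8 enabled edge(s).
depth 0: {0}
depth 1: {3,4}  now seen {0,3,4}
depth 2: {2}  now seen {0,2,3,4}
Reach set: {0,2,3,4}
witness 4: d

Answer: REACHABLE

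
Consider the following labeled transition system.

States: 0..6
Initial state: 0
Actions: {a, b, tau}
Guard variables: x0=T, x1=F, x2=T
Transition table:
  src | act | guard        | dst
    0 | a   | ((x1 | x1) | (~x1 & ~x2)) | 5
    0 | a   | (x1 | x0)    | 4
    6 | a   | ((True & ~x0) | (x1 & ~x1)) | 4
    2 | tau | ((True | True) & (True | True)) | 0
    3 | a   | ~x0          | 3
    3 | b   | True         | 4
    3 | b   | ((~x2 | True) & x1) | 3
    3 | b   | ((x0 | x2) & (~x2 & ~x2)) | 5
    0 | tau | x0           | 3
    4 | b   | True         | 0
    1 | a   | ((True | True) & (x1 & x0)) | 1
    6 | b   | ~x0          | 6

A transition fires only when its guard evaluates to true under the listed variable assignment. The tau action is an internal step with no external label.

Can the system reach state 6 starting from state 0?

After dropping false guards: 5 live edges.
L0 = {0}
L1 = {3,4}  now seen {0,3,4}
Reachable = {0,3,4}

Answer: UNREACHABLE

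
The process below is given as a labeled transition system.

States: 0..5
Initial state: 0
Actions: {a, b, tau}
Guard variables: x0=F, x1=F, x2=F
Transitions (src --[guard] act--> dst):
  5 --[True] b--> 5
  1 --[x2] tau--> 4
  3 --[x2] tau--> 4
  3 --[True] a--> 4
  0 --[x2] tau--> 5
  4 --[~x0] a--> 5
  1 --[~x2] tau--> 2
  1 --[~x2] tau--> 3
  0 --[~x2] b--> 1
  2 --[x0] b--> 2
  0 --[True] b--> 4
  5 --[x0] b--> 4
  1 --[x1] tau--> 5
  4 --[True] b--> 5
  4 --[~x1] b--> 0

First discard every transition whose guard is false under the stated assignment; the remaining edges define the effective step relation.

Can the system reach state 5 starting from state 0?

Guard filter leaves 9 enabled edge(s).
L0 = {0}
L1 = {1,4}  cumulative {0,1,4}
L2 = {2,3,5}  cumulative {0,1,2,3,4,5}
Reachable = {0,1,2,3,4,5}
Path to 5: b·a

Answer: REACHABLE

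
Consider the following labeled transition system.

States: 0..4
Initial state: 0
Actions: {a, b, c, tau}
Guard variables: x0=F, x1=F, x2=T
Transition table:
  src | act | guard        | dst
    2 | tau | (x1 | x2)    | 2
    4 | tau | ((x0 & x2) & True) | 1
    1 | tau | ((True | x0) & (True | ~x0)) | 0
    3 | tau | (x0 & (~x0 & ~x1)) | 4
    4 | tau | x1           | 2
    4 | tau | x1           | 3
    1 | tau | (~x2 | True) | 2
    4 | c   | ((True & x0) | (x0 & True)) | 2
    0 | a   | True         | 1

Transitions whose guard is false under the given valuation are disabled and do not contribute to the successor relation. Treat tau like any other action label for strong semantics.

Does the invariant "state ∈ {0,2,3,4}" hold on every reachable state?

Answer: INVARIANT VIOLATED at state 1

Trace:
Allowed set {0,2,3,4}
Reach set: {0,1,2}
  0: safe
  1: outside
  2: safe
counterexample path to 1: a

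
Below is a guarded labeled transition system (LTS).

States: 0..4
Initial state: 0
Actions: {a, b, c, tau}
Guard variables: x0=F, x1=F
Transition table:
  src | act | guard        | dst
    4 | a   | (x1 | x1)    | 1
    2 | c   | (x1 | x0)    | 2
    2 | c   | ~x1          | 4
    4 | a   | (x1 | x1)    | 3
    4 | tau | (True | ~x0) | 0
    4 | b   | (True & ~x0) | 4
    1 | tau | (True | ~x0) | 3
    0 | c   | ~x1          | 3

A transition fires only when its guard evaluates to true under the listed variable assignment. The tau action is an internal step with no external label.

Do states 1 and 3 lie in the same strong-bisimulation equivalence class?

Answer: NOT BISIMILAR

Analysis:
Compute ~ classes (split until stable):
  π0 = {{0,1,2,3,4}}
  π1 = {{0,2},{1},{3},{4}}
  π2 = {{0},{1},{2},{3},{4}}
Fixed point at round 3; 5 class(es).
1∈{1}, 3∈{3}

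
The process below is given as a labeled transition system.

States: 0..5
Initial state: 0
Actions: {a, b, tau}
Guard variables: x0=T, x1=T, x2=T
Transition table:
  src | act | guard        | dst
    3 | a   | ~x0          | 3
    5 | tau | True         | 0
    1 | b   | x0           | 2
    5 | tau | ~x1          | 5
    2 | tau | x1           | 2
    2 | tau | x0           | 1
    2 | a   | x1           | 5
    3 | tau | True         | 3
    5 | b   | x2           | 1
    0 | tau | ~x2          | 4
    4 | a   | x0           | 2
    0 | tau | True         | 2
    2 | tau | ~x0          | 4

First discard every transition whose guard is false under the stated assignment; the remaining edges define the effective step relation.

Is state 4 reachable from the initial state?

Answer: UNREACHABLE

Analysis:
9 transition(s) survive guard evaluation.
L0 = {0}
L1 = {2}  cumulative {0,2}
L2 = {1,5}  cumulative {0,1,2,5}
Reach set: {0,1,2,5}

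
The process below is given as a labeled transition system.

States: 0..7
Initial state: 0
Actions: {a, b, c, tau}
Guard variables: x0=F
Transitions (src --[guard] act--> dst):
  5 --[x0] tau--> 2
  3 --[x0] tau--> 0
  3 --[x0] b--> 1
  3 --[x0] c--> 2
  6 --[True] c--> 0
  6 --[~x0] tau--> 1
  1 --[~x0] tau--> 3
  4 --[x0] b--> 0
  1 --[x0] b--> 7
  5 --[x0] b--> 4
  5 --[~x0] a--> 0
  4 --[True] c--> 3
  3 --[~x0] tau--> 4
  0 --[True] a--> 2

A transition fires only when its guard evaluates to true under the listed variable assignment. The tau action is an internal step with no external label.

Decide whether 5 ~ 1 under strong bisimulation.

Answer: NOT BISIMILAR

Working:
Bisimulation quotient by refinement:
  round 0: {{0,1,2,3,4,5,6,7}}
  round 1: {{0,5},{1,3},{2,7},{4},{6}}
  round 2: {{0},{1},{2,7},{3},{4},{5},{6}}
stable after 3 split(s): 7 block(s)
5∈{5}, 1∈{1}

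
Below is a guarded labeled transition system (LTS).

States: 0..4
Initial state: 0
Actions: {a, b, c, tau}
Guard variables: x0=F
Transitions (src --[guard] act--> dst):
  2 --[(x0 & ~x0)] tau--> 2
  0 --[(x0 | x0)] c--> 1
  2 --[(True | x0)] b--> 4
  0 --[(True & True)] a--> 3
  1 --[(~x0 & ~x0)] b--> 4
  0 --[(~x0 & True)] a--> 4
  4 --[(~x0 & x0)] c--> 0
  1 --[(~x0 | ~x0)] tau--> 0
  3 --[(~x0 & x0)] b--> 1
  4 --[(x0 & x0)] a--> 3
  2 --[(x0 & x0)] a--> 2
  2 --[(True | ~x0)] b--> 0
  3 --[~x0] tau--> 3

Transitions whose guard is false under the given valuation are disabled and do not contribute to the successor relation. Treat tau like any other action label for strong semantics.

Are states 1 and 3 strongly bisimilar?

Refine partition for ~:
  P[0] = {{0,1,2,3,4}}
  P[1] = {{0},{1},{2},{3},{4}}
stable after 2 split(s): 5 block(s)
class of 1: {1}; class of 3: {3}

Answer: NOT BISIMILAR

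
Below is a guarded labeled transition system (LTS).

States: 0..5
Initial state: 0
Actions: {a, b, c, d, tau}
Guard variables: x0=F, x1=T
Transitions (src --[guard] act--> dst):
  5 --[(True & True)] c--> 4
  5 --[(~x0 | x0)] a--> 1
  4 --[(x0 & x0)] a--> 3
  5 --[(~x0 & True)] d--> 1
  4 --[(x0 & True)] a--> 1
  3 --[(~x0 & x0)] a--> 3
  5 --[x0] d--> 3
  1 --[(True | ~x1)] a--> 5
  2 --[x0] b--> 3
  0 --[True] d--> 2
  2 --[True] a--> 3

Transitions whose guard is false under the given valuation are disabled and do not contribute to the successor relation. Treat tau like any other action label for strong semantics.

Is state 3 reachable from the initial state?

Answer: REACHABLE

Trace:
6 transition(s) survive guard evaluation.
L0 = {0}
L1 = {2}  total {0,2}
L2 = {3}  total {0,2,3}
Reachable = {0,2,3}
witness 3: d·a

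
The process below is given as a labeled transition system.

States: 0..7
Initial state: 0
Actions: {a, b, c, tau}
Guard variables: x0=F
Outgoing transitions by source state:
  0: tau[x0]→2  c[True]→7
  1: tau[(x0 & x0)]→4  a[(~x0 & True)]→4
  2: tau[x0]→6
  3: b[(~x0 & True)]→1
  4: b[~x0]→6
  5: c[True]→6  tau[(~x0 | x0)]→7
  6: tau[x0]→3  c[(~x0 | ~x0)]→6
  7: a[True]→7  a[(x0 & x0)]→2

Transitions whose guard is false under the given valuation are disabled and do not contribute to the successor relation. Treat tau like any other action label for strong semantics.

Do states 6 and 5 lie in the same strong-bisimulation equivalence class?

Answer: NOT BISIMILAR

Working:
Bisimulation quotient by refinement:
  π0 = {{0,1,2,3,4,5,6,7}}
  π1 = {{0,6},{1,7},{2},{3,4},{5}}
  π2 = {{0},{1},{2},{3},{4},{5},{6},{7}}
8 equivalence class(es) (converged in 3)
class of 6: {6}; class of 5: {5}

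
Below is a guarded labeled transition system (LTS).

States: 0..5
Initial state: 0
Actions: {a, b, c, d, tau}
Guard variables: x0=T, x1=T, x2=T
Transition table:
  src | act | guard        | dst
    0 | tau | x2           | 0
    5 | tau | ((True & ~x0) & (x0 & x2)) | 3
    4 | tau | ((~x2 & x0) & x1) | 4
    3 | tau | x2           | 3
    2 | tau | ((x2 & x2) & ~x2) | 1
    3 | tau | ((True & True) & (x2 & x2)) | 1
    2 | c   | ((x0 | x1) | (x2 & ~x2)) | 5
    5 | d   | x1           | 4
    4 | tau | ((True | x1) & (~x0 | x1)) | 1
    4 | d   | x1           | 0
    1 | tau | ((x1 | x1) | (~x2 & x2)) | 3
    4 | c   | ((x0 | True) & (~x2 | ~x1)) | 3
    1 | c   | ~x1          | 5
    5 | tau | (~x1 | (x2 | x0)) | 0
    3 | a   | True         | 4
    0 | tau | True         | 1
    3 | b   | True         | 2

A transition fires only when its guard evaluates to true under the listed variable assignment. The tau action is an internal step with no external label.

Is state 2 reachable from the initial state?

Guard filter leaves 12 enabled edge(s).
depth 0: {0}
depth 1: {1}  cumulative {0,1}
depth 2: {3}  cumulative {0,1,3}
depth 3: {2,4}  cumulative {0,1,2,3,4}
depth 4: {5}  cumulative {0,1,2,3,4,5}
Reachable = {0,1,2,3,4,5}
witness 2: tau·tau·b

Answer: REACHABLE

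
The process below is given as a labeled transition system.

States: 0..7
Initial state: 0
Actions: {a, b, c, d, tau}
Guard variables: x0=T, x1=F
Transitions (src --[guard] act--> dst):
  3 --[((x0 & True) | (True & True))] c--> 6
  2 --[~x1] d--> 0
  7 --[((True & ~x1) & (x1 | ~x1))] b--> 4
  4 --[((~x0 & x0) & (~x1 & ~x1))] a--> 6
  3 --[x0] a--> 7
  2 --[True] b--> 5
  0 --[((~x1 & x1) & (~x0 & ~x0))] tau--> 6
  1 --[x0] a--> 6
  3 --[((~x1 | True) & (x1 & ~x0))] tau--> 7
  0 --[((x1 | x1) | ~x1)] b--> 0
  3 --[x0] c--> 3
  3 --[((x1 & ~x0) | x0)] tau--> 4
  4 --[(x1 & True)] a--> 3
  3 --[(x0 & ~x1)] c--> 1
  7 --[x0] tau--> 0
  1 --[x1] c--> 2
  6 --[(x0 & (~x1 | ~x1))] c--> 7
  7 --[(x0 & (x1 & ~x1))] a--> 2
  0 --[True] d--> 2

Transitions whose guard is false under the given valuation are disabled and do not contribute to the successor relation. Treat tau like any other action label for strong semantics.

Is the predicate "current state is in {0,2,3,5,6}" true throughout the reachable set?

Answer: INVARIANT HOLDS

Trace:
Allowed set {0,2,3,5,6}
Reachable = {0,2,5}
  0: ok
  2: ok
  5: ok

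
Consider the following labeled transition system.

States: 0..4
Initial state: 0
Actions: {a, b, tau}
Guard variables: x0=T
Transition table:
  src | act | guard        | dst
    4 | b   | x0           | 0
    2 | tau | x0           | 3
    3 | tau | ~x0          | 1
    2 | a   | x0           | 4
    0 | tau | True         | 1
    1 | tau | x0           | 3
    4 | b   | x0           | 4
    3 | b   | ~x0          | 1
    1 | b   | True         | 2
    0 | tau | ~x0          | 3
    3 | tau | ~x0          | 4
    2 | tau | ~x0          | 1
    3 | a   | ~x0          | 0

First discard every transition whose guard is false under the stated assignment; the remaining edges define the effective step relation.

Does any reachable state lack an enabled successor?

Answer: DEADLOCK at state 3

Working:
Reachable = {0,1,2,3,4}
  0: tau→1  [1 out]
  1: b→2  tau→3  [2 out]
  2: a→4  tau→3  [2 out]
  3: ∅  [deadlock]
  4: b→0  b→4  [2 out]
witness 3: tau·tau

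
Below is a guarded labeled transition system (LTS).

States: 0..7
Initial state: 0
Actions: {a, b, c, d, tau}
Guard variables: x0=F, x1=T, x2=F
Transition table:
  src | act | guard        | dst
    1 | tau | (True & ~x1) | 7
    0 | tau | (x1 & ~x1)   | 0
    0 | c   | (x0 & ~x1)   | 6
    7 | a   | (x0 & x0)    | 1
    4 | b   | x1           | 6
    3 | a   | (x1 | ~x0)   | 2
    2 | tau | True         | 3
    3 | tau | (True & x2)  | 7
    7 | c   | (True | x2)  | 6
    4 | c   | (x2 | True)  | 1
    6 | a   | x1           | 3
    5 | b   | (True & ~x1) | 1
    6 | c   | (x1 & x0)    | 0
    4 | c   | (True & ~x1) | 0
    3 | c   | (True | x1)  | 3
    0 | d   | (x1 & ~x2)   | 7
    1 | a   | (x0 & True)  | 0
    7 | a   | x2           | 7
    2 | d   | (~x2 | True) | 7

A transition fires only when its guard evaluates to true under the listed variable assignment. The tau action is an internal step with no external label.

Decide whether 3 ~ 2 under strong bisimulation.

Bisimulation quotient by refinement:
  π0 = {{0,1,2,3,4,5,6,7}}
  π1 = {{0},{1,5},{2},{3},{4},{6},{7}}
Fixed point at round 2; 7 class(es).
class of 3: {3}; class of 2: {2}

Answer: NOT BISIMILAR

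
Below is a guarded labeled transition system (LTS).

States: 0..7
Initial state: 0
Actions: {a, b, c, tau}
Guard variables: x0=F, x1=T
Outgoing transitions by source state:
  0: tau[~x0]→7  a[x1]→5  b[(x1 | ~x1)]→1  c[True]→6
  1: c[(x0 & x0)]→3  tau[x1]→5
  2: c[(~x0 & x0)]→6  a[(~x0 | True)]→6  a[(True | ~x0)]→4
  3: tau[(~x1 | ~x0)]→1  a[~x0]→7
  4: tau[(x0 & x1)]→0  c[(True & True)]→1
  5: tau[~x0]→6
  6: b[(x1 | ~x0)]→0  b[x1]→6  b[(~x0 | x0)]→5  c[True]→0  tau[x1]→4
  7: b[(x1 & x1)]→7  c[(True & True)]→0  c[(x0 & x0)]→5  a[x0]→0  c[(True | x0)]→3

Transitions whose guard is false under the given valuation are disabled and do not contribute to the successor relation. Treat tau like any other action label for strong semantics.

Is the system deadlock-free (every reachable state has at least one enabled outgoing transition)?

Answer: DEADLOCK-FREE

Trace:
R = {0,1,3,4,5,6,7}
  0: a→5  b→1  c→6  tau→7  [4 out]
  1: tau→5  [1 out]
  3: a→7  tau→1  [2 out]
  4: c→1  [1 out]
  5: tau→6  [1 out]
  6: b→0  b→5  b→6  c→0  tau→4  [5 out]
  7: b→7  c→0  c→3  [3 out]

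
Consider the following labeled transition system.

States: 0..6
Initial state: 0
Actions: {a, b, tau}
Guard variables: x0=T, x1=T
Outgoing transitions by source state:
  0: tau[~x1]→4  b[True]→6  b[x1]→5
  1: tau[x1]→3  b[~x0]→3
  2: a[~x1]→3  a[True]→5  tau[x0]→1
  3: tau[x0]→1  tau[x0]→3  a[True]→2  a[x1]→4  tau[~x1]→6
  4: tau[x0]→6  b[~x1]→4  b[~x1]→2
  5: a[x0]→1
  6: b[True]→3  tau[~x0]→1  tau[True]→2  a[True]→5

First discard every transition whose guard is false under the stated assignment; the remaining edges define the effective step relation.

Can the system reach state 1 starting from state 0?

Guard filter leaves 14 enabled edge(s).
L0 = {0}
L1 = {5,6}  now seen {0,5,6}
L2 = {1,2,3}  now seen {0,1,2,3,5,6}
L3 = {4}  now seen {0,1,2,3,4,5,6}
Reach set: {0,1,2,3,4,5,6}
witness 1: b·a

Answer: REACHABLE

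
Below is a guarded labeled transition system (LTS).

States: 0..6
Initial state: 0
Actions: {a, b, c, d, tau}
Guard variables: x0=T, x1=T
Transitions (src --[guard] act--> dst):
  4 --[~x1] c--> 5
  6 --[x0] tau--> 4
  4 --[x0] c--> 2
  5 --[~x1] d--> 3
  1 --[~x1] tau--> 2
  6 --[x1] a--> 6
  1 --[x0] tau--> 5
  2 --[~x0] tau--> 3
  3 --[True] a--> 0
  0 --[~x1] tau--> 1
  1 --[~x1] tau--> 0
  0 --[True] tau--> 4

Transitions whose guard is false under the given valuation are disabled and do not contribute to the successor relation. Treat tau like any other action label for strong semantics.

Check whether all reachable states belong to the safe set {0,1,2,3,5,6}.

Answer: INVARIANT VIOLATED at state 4

Analysis:
Inv-set: {0,1,2,3,5,6}
Reachable = {0,2,4}
  0: ok
  2: ok
  4: VIOLATES
reach 4 via tau — violates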